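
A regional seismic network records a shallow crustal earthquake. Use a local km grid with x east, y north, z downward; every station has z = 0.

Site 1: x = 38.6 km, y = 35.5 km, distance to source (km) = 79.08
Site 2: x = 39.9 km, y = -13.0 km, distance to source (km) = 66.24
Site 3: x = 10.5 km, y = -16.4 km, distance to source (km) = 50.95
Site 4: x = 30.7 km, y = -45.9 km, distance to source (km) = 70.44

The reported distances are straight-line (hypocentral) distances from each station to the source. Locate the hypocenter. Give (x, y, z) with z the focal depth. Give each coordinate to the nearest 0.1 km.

x ≈ -5.9 km, y ≈ -9.2 km, depth ≈ 47.7 km

Each station gives a sphere (x−x_i)² + (y−y_i)² + z² = d_i² (stations at z=0).
Subtracting the Site 1 sphere from Site 2 and Site 3: z² cancels, leaving linear equations in x and y:
2.6 x − 97.0 y = 876.71
-56.2 x − 103.8 y = 1286.74
Solving: x ≈ -5.910, y ≈ -9.197 km (keep extra digits for the depth step; rounded: -5.9, -9.2).
Then from the Site 1 sphere: z² = 79.08² − (x − 38.6)² − (y − 35.5)² with x = -5.910, y = -9.197, so z ≈ 47.694 ≈ 47.7 km.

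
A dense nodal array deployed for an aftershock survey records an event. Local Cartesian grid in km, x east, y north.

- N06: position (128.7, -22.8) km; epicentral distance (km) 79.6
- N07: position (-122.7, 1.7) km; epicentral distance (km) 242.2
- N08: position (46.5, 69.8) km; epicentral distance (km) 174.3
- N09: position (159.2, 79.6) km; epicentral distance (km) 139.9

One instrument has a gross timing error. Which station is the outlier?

Solve using three stations at a time. Using N06, N07, N08 (subtract circle equations pairwise → linear system) gives (x, y) ≈ (98.7, -96.5).
Distances from that point to each station vs reported:
  N06: calculated 79.6 vs reported 79.6 → residual 0.0 km
  N07: calculated 242.2 vs reported 242.2 → residual 0.0 km
  N08: calculated 174.3 vs reported 174.3 → residual 0.0 km
  N09: calculated 186.2 vs reported 139.9 → residual 46.3 km
N06, N07, N08 are mutually consistent (residuals ≈ 0); N09 is off by 46.3 km.

N09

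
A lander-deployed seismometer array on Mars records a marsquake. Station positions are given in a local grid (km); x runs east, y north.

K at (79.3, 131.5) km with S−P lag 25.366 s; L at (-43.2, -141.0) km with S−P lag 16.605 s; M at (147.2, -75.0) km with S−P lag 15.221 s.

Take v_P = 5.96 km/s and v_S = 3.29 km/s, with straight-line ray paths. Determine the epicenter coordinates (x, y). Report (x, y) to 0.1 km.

Distance from S−P lag: d = Δt · v_P v_S / (v_P − v_S) = Δt · (5.96·3.29)/(5.96−3.29) ≈ 7.3440·Δt.
So d_K = 186.29, d_L = 121.95, d_M = 111.78 km.
Circle about each station: (x − 79.3)² + (y − 131.5)² = 186.29²; (x + 43.2)² + (y + 141.0)² = 121.95²; (x − 147.2)² + (y + 75.0)² = 111.78².
Subtracting the K equation from the L and M equations removes the quadratic terms:
-245.0 x − 545.0 y = 17998.66
135.8 x − 413.0 y = 25921.30
Solving the 2×2 system: x ≈ 38.2, y ≈ -50.2 km.
Check against K (with the unrounded x, y): √((x − 79.3)²+(y − 131.5)²) = 186.29 ≈ 186.29 km. ✓

38.2 km east, -50.2 km north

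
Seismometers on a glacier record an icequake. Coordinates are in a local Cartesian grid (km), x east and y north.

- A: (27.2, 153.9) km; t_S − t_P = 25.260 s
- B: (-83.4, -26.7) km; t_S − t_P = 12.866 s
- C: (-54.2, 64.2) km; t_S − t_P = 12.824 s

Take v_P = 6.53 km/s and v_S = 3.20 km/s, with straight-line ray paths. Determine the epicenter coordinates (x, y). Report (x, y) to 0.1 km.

Distance from S−P lag: d = Δt · v_P v_S / (v_P − v_S) = Δt · (6.53·3.20)/(6.53−3.20) ≈ 6.2751·Δt.
So d_A = 158.51, d_B = 80.74, d_C = 80.47 km.
Circle about each station: (x − 27.2)² + (y − 153.9)² = 158.51²; (x + 83.4)² + (y + 26.7)² = 80.74²; (x + 54.2)² + (y − 64.2)² = 80.47².
Subtracting the A equation from the B and C equations removes the quadratic terms:
-221.2 x − 361.2 y = 1849.87
-162.8 x − 179.4 y = 1284.23
Solving the 2×2 system: x ≈ -6.9, y ≈ -0.9 km.

x ≈ -6.9 km, y ≈ -0.9 km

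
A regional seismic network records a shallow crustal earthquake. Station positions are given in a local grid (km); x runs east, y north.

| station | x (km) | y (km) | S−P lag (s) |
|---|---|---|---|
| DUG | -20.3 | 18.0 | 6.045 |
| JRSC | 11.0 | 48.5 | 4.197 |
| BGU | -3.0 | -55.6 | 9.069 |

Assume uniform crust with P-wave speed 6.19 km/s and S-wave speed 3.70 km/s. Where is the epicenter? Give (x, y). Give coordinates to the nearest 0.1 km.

(35.3, 18.5)

Distance from S−P lag: d = Δt · v_P v_S / (v_P − v_S) = Δt · (6.19·3.70)/(6.19−3.70) ≈ 9.1980·Δt.
So d_DUG = 55.60, d_JRSC = 38.60, d_BGU = 83.42 km.
Circle about each station: (x + 20.3)² + (y − 18.0)² = 55.60²; (x − 11.0)² + (y − 48.5)² = 38.60²; (x + 3.0)² + (y + 55.6)² = 83.42².
Subtracting the DUG equation from the JRSC and BGU equations removes the quadratic terms:
62.6 x + 61.0 y = 3338.56
34.6 x − 147.2 y = -1503.27
Solving the 2×2 system: x ≈ 35.3, y ≈ 18.5 km.
Check against DUG (with the unrounded x, y): √((x + 20.3)²+(y − 18.0)²) = 55.60 ≈ 55.60 km. ✓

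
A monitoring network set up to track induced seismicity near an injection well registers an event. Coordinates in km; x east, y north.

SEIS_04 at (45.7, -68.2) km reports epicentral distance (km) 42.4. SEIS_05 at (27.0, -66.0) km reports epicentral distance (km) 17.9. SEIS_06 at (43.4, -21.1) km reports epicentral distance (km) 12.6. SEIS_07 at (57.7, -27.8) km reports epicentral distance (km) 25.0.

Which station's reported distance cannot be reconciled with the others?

Solve using three stations at a time. Using SEIS_04, SEIS_06, SEIS_07 (subtract circle equations pairwise → linear system) gives (x, y) ≈ (32.7, -27.8).
Distances from that point to each station vs reported:
  SEIS_04: calculated 42.4 vs reported 42.4 → residual 0.0 km
  SEIS_05: calculated 38.6 vs reported 17.9 → residual 20.7 km
  SEIS_06: calculated 12.7 vs reported 12.6 → residual 0.1 km
  SEIS_07: calculated 25.0 vs reported 25.0 → residual 0.0 km
SEIS_04, SEIS_06, SEIS_07 are mutually consistent (residuals ≈ 0); SEIS_05 is off by 20.7 km.

SEIS_05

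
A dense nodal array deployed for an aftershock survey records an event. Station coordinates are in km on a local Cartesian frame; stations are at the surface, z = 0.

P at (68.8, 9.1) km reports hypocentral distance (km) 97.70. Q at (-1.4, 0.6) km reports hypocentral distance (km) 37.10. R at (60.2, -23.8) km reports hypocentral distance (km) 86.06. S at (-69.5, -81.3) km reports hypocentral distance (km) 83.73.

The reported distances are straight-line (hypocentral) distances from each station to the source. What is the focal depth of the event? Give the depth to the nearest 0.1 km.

Each station gives a sphere (x−x_i)² + (y−y_i)² + z² = d_i² (stations at z=0).
Subtracting the P sphere from Q and R: z² cancels, leaving linear equations in x and y:
-140.4 x − 17.0 y = 3354.95
-17.2 x − 65.8 y = 1513.20
Solving: x ≈ -21.801, y ≈ -17.298 km (keep extra digits for the depth step; rounded: -21.8, -17.3).
Then from the P sphere: z² = 97.70² − (x − 68.8)² − (y − 9.1)² with x = -21.801, y = -17.298, so z ≈ 25.296 ≈ 25.3 km.

depth ≈ 25.3 km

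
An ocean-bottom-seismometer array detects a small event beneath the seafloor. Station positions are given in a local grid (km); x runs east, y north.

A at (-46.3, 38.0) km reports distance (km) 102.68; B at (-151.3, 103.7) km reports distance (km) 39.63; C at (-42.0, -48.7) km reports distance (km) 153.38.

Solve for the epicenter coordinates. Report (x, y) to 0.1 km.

Circle about each station: (x + 46.3)² + (y − 38.0)² = 102.68²; (x + 151.3)² + (y − 103.7)² = 39.63²; (x + 42.0)² + (y + 48.7)² = 153.38².
Subtracting the A equation from the B and C equations removes the quadratic terms:
-210.0 x + 131.4 y = 39030.34
8.6 x − 173.4 y = -12434.24
Solving the 2×2 system: x ≈ -145.5, y ≈ 64.5 km.

-145.5 km east, 64.5 km north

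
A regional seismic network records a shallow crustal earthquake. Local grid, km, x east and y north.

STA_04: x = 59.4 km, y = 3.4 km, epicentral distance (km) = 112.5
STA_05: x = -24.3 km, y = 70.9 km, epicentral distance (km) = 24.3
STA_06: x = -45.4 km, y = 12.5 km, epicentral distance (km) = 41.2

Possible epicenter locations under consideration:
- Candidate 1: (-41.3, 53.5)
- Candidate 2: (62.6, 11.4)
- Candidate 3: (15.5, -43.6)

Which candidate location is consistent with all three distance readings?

For each candidate, compare |candidate − station| to the reported distance:
Candidate 1: residuals STA_04 0.0, STA_05 0.0, STA_06 0.0 → max 0.0 km
Candidate 2: residuals STA_04 103.9, STA_05 81.0, STA_06 66.8 → max 103.9 km
Candidate 3: residuals STA_04 48.2, STA_05 96.9, STA_06 41.6 → max 96.9 km
Only Candidate 1 has all residuals ≈ 0.

Candidate 1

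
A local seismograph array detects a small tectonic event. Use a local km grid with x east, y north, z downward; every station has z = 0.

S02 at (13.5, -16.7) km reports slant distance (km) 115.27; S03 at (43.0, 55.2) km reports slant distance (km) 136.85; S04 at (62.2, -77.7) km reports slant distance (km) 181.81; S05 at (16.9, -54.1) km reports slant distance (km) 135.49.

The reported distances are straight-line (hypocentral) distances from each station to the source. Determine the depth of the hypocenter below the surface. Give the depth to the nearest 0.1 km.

Each station gives a sphere (x−x_i)² + (y−y_i)² + z² = d_i² (stations at z=0).
Subtracting the S02 sphere from S03 and S04: z² cancels, leaving linear equations in x and y:
59.0 x + 143.8 y = -1005.85
97.4 x − 122.0 y = -10322.71
Solving: x ≈ -75.793, y ≈ 24.102 km (keep extra digits for the depth step; rounded: -75.8, 24.1).
Then from the S02 sphere: z² = 115.27² − (x − 13.5)² − (y + 16.7)² with x = -75.793, y = 24.102, so z ≈ 60.408 ≈ 60.4 km.

z ≈ 60.4 km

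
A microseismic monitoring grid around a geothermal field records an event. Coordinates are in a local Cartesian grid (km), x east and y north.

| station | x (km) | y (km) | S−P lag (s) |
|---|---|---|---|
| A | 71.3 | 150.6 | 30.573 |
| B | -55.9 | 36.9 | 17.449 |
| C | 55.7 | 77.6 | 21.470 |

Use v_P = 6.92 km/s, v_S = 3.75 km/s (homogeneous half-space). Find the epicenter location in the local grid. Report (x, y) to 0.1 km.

(7.1, -91.3)

Distance from S−P lag: d = Δt · v_P v_S / (v_P − v_S) = Δt · (6.92·3.75)/(6.92−3.75) ≈ 8.1861·Δt.
So d_A = 250.27, d_B = 142.84, d_C = 175.76 km.
Circle about each station: (x − 71.3)² + (y − 150.6)² = 250.27²; (x + 55.9)² + (y − 36.9)² = 142.84²; (x − 55.7)² + (y − 77.6)² = 175.76².
Subtracting the A equation from the B and C equations removes the quadratic terms:
-254.4 x − 227.4 y = 18954.18
-31.2 x − 146.0 y = 13103.70
Solving the 2×2 system: x ≈ 7.1, y ≈ -91.3 km.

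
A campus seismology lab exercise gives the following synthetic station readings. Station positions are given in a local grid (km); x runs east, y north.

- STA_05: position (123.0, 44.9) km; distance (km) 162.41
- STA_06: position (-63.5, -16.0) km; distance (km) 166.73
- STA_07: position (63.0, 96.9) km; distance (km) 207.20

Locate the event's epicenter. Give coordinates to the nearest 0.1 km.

Circle about each station: (x − 123.0)² + (y − 44.9)² = 162.41²; (x + 63.5)² + (y + 16.0)² = 166.73²; (x − 63.0)² + (y − 96.9)² = 207.20².
Subtracting the STA_05 equation from the STA_06 and STA_07 equations removes the quadratic terms:
-373.0 x − 121.8 y = -14278.64
-120.0 x + 104.0 y = -20341.23
Solving the 2×2 system: x ≈ 74.2, y ≈ -110.0 km.
Check against STA_05 (with the unrounded x, y): √((x − 123.0)²+(y − 44.9)²) = 162.39 ≈ 162.41 km. ✓

x ≈ 74.2 km, y ≈ -110.0 km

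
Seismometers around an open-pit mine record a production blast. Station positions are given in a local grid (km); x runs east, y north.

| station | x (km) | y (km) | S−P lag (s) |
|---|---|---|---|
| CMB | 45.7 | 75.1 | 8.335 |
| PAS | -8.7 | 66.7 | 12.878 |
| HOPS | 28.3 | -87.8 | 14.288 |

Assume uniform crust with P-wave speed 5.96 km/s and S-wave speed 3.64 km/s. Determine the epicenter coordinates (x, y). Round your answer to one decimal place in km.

Distance from S−P lag: d = Δt · v_P v_S / (v_P − v_S) = Δt · (5.96·3.64)/(5.96−3.64) ≈ 9.3510·Δt.
So d_CMB = 77.94, d_PAS = 120.42, d_HOPS = 133.61 km.
Circle about each station: (x − 45.7)² + (y − 75.1)² = 77.94²; (x + 8.7)² + (y − 66.7)² = 120.42²; (x − 28.3)² + (y + 87.8)² = 133.61².
Subtracting the CMB equation from the PAS and HOPS equations removes the quadratic terms:
-108.8 x − 16.8 y = -11630.25
-34.8 x − 325.8 y = -10995.76
Solving the 2×2 system: x ≈ 103.4, y ≈ 22.7 km.
Check against CMB (with the unrounded x, y): √((x − 45.7)²+(y − 75.1)²) = 77.93 ≈ 77.94 km. ✓

x ≈ 103.4 km, y ≈ 22.7 km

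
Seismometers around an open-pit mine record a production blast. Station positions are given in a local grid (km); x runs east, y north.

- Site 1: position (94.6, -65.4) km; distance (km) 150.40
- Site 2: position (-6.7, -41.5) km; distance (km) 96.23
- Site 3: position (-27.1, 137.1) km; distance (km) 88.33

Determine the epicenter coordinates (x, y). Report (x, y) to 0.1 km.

Circle about each station: (x − 94.6)² + (y + 65.4)² = 150.40²; (x + 6.7)² + (y + 41.5)² = 96.23²; (x + 27.1)² + (y − 137.1)² = 88.33².
Subtracting pairs of circle equations eliminates x²+y² and gives linear equations (the radical axes):
-202.6 x + 47.8 y = 1900.77
-243.4 x + 405.0 y = 21122.47
Solving the 2×2 system: x ≈ 3.4, y ≈ 54.2 km.

(3.4, 54.2)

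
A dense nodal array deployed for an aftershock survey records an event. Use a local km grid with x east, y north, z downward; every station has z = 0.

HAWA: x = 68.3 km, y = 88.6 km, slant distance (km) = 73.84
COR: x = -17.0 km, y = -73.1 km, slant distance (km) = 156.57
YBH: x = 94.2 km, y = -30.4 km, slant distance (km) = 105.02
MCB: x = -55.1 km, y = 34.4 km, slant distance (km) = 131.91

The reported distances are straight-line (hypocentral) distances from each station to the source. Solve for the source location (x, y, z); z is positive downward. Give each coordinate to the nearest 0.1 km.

(60.9, 48.1, 61.3)

Each station gives a sphere (x−x_i)² + (y−y_i)² + z² = d_i² (stations at z=0).
Subtracting the HAWA sphere from COR and YBH: z² cancels, leaving linear equations in x and y:
-170.6 x − 323.4 y = -25944.06
51.8 x − 238.0 y = -8293.90
Solving: x ≈ 60.892, y ≈ 48.101 km (keep extra digits for the depth step; rounded: 60.9, 48.1).
Then from the HAWA sphere: z² = 73.84² − (x − 68.3)² − (y − 88.6)² with x = 60.892, y = 48.101, so z ≈ 61.297 ≈ 61.3 km.
Check against MCB (with the unrounded solution): distance 131.91 ≈ 131.91 km. ✓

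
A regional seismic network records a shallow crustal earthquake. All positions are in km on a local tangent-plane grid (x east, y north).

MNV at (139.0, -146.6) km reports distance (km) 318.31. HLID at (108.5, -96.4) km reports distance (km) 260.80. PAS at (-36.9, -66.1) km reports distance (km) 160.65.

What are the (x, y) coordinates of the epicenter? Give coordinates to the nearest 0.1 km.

(-73.6, 90.3)

Circle about each station: (x − 139.0)² + (y + 146.6)² = 318.31²; (x − 108.5)² + (y + 96.4)² = 260.80²; (x + 36.9)² + (y + 66.1)² = 160.65².
Subtracting the MNV equation from the HLID and PAS equations removes the quadratic terms:
-61.0 x + 100.4 y = 13557.27
-351.8 x + 161.0 y = 40431.09
Solving the 2×2 system: x ≈ -73.6, y ≈ 90.3 km.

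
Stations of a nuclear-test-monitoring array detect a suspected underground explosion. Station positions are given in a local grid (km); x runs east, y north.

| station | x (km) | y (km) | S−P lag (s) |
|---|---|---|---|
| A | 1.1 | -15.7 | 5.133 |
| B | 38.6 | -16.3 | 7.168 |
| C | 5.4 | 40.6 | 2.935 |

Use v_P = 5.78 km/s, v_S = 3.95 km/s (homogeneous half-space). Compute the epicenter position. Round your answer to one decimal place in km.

x ≈ -31.2 km, y ≈ 39.6 km

Distance from S−P lag: d = Δt · v_P v_S / (v_P − v_S) = Δt · (5.78·3.95)/(5.78−3.95) ≈ 12.4760·Δt.
So d_A = 64.04, d_B = 89.43, d_C = 36.62 km.
Circle about each station: (x − 1.1)² + (y + 15.7)² = 64.04²; (x − 38.6)² + (y + 16.3)² = 89.43²; (x − 5.4)² + (y − 40.6)² = 36.62².
Subtracting the A equation from the B and C equations removes the quadratic terms:
75.0 x − 1.2 y = -2388.65
8.6 x + 112.6 y = 4189.92
Solving the 2×2 system: x ≈ -31.2, y ≈ 39.6 km.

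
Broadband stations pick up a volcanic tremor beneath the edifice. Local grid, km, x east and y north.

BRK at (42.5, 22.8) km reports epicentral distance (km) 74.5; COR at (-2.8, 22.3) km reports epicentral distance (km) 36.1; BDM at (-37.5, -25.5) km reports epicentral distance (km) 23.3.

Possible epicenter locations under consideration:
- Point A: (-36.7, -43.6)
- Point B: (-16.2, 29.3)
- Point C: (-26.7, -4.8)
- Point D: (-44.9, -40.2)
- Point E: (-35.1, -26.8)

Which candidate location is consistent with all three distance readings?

For each candidate, compare |candidate − station| to the reported distance:
Point A: residuals BRK 28.9, COR 38.0, BDM 5.2 → max 38.0 km
Point B: residuals BRK 15.4, COR 21.0, BDM 35.5 → max 35.5 km
Point C: residuals BRK 0.0, COR 0.0, BDM 0.0 → max 0.0 km
Point D: residuals BRK 33.2, COR 39.3, BDM 6.8 → max 39.3 km
Point E: residuals BRK 17.6, COR 22.7, BDM 20.6 → max 22.7 km
Only Point C has all residuals ≈ 0.

Point C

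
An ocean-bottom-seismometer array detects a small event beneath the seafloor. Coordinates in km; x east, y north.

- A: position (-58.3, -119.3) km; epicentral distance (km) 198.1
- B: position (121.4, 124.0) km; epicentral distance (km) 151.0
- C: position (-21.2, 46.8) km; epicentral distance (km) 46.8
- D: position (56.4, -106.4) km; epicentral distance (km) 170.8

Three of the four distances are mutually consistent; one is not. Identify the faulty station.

Solve using three stations at a time. Using A, C, D (subtract circle equations pairwise → linear system) gives (x, y) ≈ (23.4, 61.2).
Distances from that point to each station vs reported:
  A: calculated 198.1 vs reported 198.1 → residual 0.0 km
  B: calculated 116.4 vs reported 151.0 → residual 34.6 km
  C: calculated 46.8 vs reported 46.8 → residual 0.0 km
  D: calculated 170.8 vs reported 170.8 → residual 0.0 km
A, C, D are mutually consistent (residuals ≈ 0); B is off by 34.6 km.

B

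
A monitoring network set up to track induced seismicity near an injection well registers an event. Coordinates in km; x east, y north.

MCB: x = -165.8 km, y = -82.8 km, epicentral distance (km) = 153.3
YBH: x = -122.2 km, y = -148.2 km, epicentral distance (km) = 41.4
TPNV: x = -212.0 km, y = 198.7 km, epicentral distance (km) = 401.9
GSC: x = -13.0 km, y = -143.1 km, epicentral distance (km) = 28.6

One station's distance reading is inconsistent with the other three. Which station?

Solve using three stations at a time. Using MCB, TPNV, GSC (subtract circle equations pairwise → linear system) gives (x, y) ≈ (-34.5, -161.9).
Distances from that point to each station vs reported:
  MCB: calculated 153.3 vs reported 153.3 → residual 0.0 km
  YBH: calculated 88.8 vs reported 41.4 → residual 47.4 km
  TPNV: calculated 401.9 vs reported 401.9 → residual 0.0 km
  GSC: calculated 28.5 vs reported 28.6 → residual 0.1 km
MCB, TPNV, GSC are mutually consistent (residuals ≈ 0); YBH is off by 47.4 km.

YBH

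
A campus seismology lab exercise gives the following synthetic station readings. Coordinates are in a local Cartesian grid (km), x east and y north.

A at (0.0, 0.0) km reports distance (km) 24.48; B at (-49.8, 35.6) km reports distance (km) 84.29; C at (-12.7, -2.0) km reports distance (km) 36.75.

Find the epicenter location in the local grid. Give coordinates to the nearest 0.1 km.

23.9 km east, -5.3 km north

Circle about each station: x² + y² = 24.48²; (x + 49.8)² + (y − 35.6)² = 84.29²; (x + 12.7)² + (y + 2.0)² = 36.75².
Subtracting the A equation from the B and C equations removes the quadratic terms:
-99.6 x + 71.2 y = -2758.13
-25.4 x − 4.0 y = -586.00
Solving the 2×2 system: x ≈ 23.9, y ≈ -5.3 km.
Check against A (with the unrounded x, y): √(x²+y²) = 24.49 ≈ 24.48 km. ✓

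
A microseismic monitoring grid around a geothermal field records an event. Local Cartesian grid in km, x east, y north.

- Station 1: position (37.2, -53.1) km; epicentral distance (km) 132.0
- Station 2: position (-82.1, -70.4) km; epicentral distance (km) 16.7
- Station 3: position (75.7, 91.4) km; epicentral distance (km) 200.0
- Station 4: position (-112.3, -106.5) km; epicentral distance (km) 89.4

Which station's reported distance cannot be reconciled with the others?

Solve using three stations at a time. Using Station 1, Station 3, Station 4 (subtract circle equations pairwise → linear system) gives (x, y) ≈ (-90.5, -19.8).
Distances from that point to each station vs reported:
  Station 1: calculated 132.0 vs reported 132.0 → residual 0.0 km
  Station 2: calculated 51.3 vs reported 16.7 → residual 34.6 km
  Station 3: calculated 200.0 vs reported 200.0 → residual 0.0 km
  Station 4: calculated 89.4 vs reported 89.4 → residual 0.0 km
Station 1, Station 3, Station 4 are mutually consistent (residuals ≈ 0); Station 2 is off by 34.6 km.

Station 2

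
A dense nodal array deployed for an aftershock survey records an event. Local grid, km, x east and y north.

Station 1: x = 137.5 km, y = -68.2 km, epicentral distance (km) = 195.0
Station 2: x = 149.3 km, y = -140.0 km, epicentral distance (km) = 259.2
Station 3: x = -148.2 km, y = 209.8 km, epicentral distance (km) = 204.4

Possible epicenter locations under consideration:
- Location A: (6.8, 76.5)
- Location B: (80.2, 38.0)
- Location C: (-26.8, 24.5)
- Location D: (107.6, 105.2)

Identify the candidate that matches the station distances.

Location A

For each candidate, compare |candidate − station| to the reported distance:
Location A: residuals Station 1 0.0, Station 2 0.0, Station 3 0.0 → max 0.0 km
Location B: residuals Station 1 74.3, Station 2 68.3, Station 3 81.4 → max 81.4 km
Location C: residuals Station 1 6.4, Station 2 18.2, Station 3 17.1 → max 18.2 km
Location D: residuals Station 1 19.0, Station 2 10.5, Station 3 72.0 → max 72.0 km
Only Location A has all residuals ≈ 0.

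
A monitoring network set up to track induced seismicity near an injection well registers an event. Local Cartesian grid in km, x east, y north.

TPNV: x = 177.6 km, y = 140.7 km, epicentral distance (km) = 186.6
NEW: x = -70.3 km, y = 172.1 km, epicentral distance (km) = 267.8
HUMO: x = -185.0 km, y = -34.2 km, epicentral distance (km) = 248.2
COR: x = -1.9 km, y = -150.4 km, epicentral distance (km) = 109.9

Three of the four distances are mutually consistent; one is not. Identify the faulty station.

Solve using three stations at a time. Using NEW, HUMO, COR (subtract circle equations pairwise → linear system) gives (x, y) ≈ (61.7, -60.9).
Distances from that point to each station vs reported:
  TPNV: calculated 232.5 vs reported 186.6 → residual 45.9 km
  NEW: calculated 267.8 vs reported 267.8 → residual 0.0 km
  HUMO: calculated 248.2 vs reported 248.2 → residual 0.0 km
  COR: calculated 109.9 vs reported 109.9 → residual 0.0 km
NEW, HUMO, COR are mutually consistent (residuals ≈ 0); TPNV is off by 45.9 km.

TPNV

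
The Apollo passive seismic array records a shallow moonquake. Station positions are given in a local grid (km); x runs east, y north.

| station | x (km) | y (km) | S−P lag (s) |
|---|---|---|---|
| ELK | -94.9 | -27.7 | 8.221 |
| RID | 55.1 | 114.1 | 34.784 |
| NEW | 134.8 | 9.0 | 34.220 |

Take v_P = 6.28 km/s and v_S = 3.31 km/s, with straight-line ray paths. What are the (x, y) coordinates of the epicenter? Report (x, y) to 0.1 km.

-85.7 km east, -84.5 km north

Distance from S−P lag: d = Δt · v_P v_S / (v_P − v_S) = Δt · (6.28·3.31)/(6.28−3.31) ≈ 6.9989·Δt.
So d_ELK = 57.54, d_RID = 243.45, d_NEW = 239.50 km.
Circle about each station: (x + 94.9)² + (y + 27.7)² = 57.54²; (x − 55.1)² + (y − 114.1)² = 243.45²; (x − 134.8)² + (y − 9.0)² = 239.50².
Subtracting pairs of circle equations eliminates x²+y² and gives linear equations (the radical axes):
300.0 x + 283.6 y = -49675.53
459.4 x + 73.4 y = -45570.66
Solving the 2×2 system: x ≈ -85.7, y ≈ -84.5 km.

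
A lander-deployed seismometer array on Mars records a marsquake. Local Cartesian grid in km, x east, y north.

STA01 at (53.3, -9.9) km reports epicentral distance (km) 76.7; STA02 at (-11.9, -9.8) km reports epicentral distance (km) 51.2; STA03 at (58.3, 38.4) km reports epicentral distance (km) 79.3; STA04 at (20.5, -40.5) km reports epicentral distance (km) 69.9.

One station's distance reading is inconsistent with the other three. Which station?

STA02

Solve using three stations at a time. Using STA01, STA03, STA04 (subtract circle equations pairwise → linear system) gives (x, y) ≈ (-18.3, 17.7).
Distances from that point to each station vs reported:
  STA01: calculated 76.8 vs reported 76.7 → residual 0.1 km
  STA02: calculated 28.3 vs reported 51.2 → residual 22.9 km
  STA03: calculated 79.4 vs reported 79.3 → residual 0.1 km
  STA04: calculated 70.0 vs reported 69.9 → residual 0.1 km
STA01, STA03, STA04 are mutually consistent (residuals ≈ 0); STA02 is off by 22.9 km.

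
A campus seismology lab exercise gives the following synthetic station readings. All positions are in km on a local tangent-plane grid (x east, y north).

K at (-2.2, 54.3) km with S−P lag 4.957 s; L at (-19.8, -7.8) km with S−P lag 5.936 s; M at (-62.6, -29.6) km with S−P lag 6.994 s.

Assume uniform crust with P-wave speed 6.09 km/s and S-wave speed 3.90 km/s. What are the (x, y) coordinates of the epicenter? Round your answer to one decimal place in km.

Distance from S−P lag: d = Δt · v_P v_S / (v_P − v_S) = Δt · (6.09·3.90)/(6.09−3.90) ≈ 10.8452·Δt.
So d_K = 53.76, d_L = 64.38, d_M = 75.85 km.
Circle about each station: (x + 2.2)² + (y − 54.3)² = 53.76²; (x + 19.8)² + (y + 7.8)² = 64.38²; (x + 62.6)² + (y + 29.6)² = 75.85².
Subtracting pairs of circle equations eliminates x²+y² and gives linear equations (the radical axes):
-35.2 x − 124.2 y = -3755.10
-120.8 x − 167.8 y = -1021.49
Solving the 2×2 system: x ≈ -55.3, y ≈ 45.9 km.

(-55.3, 45.9)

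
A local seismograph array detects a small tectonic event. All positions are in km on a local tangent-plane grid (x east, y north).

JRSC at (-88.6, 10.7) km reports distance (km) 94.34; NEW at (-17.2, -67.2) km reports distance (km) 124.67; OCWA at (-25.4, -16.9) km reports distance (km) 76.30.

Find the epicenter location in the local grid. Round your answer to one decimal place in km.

(-6.4, 57.0)

Circle about each station: (x + 88.6)² + (y − 10.7)² = 94.34²; (x + 17.2)² + (y + 67.2)² = 124.67²; (x + 25.4)² + (y + 16.9)² = 76.30².
Subtracting pairs of circle equations eliminates x²+y² and gives linear equations (the radical axes):
142.8 x − 155.8 y = -9795.34
126.4 x − 55.2 y = -3955.33
Solving the 2×2 system: x ≈ -6.4, y ≈ 57.0 km.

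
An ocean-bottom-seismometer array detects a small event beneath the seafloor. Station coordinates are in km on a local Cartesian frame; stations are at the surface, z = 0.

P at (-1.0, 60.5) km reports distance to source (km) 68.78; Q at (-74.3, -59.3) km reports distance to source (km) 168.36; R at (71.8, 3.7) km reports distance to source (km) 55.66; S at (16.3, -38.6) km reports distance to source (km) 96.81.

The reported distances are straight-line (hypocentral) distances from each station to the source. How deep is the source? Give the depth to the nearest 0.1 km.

depth ≈ 36.0 km

Each station gives a sphere (x−x_i)² + (y−y_i)² + z² = d_i² (stations at z=0).
Subtracting the P sphere from Q and R: z² cancels, leaving linear equations in x and y:
-146.6 x − 239.6 y = -18238.67
145.6 x − 113.6 y = 3140.33
Solving: x ≈ 54.799, y ≈ 42.592 km (keep extra digits for the depth step; rounded: 54.8, 42.6).
Then from the P sphere: z² = 68.78² − (x + 1.0)² − (y − 60.5)² with x = 54.799, y = 42.592, so z ≈ 36.006 ≈ 36.0 km.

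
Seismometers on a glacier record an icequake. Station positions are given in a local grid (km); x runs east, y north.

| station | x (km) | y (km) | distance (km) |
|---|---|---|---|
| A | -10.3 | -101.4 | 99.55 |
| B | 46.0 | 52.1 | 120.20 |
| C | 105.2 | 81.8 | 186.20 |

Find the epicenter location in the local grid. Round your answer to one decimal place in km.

-55.3 km east, -12.6 km north

Circle about each station: (x + 10.3)² + (y + 101.4)² = 99.55²; (x − 46.0)² + (y − 52.1)² = 120.20²; (x − 105.2)² + (y − 81.8)² = 186.20².
Subtracting pairs of circle equations eliminates x²+y² and gives linear equations (the radical axes):
112.6 x + 307.0 y = -10095.48
231.0 x + 366.4 y = -17390.01
Solving the 2×2 system: x ≈ -55.3, y ≈ -12.6 km.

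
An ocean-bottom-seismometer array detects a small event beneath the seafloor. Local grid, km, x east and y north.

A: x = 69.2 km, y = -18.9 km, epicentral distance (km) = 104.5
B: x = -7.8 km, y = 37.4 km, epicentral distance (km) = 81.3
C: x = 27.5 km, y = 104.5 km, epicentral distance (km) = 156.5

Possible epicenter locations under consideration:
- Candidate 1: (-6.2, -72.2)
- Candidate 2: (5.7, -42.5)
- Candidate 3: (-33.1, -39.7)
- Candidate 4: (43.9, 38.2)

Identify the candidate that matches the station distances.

For each candidate, compare |candidate − station| to the reported distance:
Candidate 1: residuals A 12.2, B 28.3, C 23.4 → max 28.3 km
Candidate 2: residuals A 36.8, B 0.3, C 7.9 → max 36.8 km
Candidate 3: residuals A 0.1, B 0.2, C 0.1 → max 0.2 km
Candidate 4: residuals A 42.0, B 29.6, C 88.2 → max 88.2 km
Only Candidate 3 has all residuals ≈ 0.

Candidate 3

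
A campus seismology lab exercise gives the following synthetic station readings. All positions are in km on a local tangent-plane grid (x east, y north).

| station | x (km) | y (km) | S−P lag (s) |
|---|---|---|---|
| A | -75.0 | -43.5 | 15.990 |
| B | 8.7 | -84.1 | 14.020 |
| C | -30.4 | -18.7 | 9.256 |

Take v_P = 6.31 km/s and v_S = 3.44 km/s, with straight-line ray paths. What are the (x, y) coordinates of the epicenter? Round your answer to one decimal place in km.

x ≈ 27.8 km, y ≈ 20.2 km

Distance from S−P lag: d = Δt · v_P v_S / (v_P − v_S) = Δt · (6.31·3.44)/(6.31−3.44) ≈ 7.5632·Δt.
So d_A = 120.94, d_B = 106.04, d_C = 70.01 km.
Circle about each station: (x + 75.0)² + (y + 43.5)² = 120.94²; (x − 8.7)² + (y + 84.1)² = 106.04²; (x + 30.4)² + (y + 18.7)² = 70.01².
Subtracting the A equation from the B and C equations removes the quadratic terms:
167.4 x − 81.2 y = 3013.25
89.2 x + 49.6 y = 3481.68
Solving the 2×2 system: x ≈ 27.8, y ≈ 20.2 km.
Check against A (with the unrounded x, y): √((x + 75.0)²+(y + 43.5)²) = 120.94 ≈ 120.94 km. ✓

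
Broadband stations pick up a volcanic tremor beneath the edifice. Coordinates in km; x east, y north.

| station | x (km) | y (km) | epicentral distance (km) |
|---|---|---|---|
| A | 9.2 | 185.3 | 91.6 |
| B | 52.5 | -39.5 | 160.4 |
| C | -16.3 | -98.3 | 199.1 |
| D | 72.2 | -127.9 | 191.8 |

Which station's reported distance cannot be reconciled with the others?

D

Solve using three stations at a time. Using A, B, C (subtract circle equations pairwise → linear system) gives (x, y) ≈ (-25.6, 100.6).
Distances from that point to each station vs reported:
  A: calculated 91.6 vs reported 91.6 → residual 0.0 km
  B: calculated 160.4 vs reported 160.4 → residual 0.0 km
  C: calculated 199.1 vs reported 199.1 → residual 0.0 km
  D: calculated 248.5 vs reported 191.8 → residual 56.7 km
A, B, C are mutually consistent (residuals ≈ 0); D is off by 56.7 km.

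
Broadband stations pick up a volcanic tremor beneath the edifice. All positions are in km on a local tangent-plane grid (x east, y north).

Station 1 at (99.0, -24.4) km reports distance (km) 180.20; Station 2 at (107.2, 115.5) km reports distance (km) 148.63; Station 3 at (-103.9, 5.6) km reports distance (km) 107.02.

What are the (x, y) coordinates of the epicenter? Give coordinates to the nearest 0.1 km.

-39.4 km east, 91.0 km north

Circle about each station: (x − 99.0)² + (y + 24.4)² = 180.20²; (x − 107.2)² + (y − 115.5)² = 148.63²; (x + 103.9)² + (y − 5.6)² = 107.02².
Subtracting pairs of circle equations eliminates x²+y² and gives linear equations (the radical axes):
16.4 x + 279.8 y = 24816.89
-405.8 x + 60.0 y = 21448.97
Solving the 2×2 system: x ≈ -39.4, y ≈ 91.0 km.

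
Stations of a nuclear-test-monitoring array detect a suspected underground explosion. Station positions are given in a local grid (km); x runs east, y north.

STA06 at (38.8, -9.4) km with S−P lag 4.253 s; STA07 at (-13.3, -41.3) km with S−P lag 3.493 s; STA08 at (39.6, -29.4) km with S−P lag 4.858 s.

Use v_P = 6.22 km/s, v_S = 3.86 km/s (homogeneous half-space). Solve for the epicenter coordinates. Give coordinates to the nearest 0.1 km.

(-4.4, -6.9)

Distance from S−P lag: d = Δt · v_P v_S / (v_P − v_S) = Δt · (6.22·3.86)/(6.22−3.86) ≈ 10.1734·Δt.
So d_STA06 = 43.27, d_STA07 = 35.54, d_STA08 = 49.42 km.
Circle about each station: (x − 38.8)² + (y + 9.4)² = 43.27²; (x + 13.3)² + (y + 41.3)² = 35.54²; (x − 39.6)² + (y + 29.4)² = 49.42².
Subtracting the STA06 equation from the STA07 and STA08 equations removes the quadratic terms:
-104.2 x − 63.8 y = 897.98
1.6 x − 40.0 y = 268.68
Solving the 2×2 system: x ≈ -4.4, y ≈ -6.9 km.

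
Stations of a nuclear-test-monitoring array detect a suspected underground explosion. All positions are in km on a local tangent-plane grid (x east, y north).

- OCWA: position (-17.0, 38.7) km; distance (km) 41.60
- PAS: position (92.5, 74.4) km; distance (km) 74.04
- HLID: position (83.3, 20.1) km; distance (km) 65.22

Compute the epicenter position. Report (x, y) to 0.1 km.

Circle about each station: (x + 17.0)² + (y − 38.7)² = 41.60²; (x − 92.5)² + (y − 74.4)² = 74.04²; (x − 83.3)² + (y − 20.1)² = 65.22².
Subtracting the OCWA equation from the PAS and HLID equations removes the quadratic terms:
219.0 x + 71.4 y = 8553.56
200.6 x − 37.2 y = 3033.12
Solving the 2×2 system: x ≈ 23.8, y ≈ 46.8 km.

x ≈ 23.8 km, y ≈ 46.8 km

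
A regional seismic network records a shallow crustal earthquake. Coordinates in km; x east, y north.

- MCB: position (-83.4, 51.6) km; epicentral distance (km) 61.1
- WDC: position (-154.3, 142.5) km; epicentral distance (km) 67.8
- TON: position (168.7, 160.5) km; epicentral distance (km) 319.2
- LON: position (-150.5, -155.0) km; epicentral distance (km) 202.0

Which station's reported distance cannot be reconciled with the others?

Solve using three stations at a time. Using MCB, WDC, TON (subtract circle equations pairwise → linear system) gives (x, y) ≈ (-139.2, 76.4).
Distances from that point to each station vs reported:
  MCB: calculated 61.1 vs reported 61.1 → residual 0.0 km
  WDC: calculated 67.8 vs reported 67.8 → residual 0.0 km
  TON: calculated 319.2 vs reported 319.2 → residual 0.0 km
  LON: calculated 231.7 vs reported 202.0 → residual 29.7 km
MCB, WDC, TON are mutually consistent (residuals ≈ 0); LON is off by 29.7 km.

LON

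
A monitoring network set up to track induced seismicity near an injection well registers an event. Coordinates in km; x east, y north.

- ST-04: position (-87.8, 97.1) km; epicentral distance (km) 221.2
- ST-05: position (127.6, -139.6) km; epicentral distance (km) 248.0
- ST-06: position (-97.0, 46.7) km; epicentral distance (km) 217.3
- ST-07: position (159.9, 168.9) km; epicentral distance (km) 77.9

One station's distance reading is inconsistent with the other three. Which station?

Solve using three stations at a time. Using ST-05, ST-06, ST-07 (subtract circle equations pairwise → linear system) gives (x, y) ≈ (111.5, 107.9).
Distances from that point to each station vs reported:
  ST-04: calculated 199.6 vs reported 221.2 → residual 21.6 km
  ST-05: calculated 248.0 vs reported 248.0 → residual 0.0 km
  ST-06: calculated 217.3 vs reported 217.3 → residual 0.0 km
  ST-07: calculated 77.9 vs reported 77.9 → residual 0.0 km
ST-05, ST-06, ST-07 are mutually consistent (residuals ≈ 0); ST-04 is off by 21.6 km.

ST-04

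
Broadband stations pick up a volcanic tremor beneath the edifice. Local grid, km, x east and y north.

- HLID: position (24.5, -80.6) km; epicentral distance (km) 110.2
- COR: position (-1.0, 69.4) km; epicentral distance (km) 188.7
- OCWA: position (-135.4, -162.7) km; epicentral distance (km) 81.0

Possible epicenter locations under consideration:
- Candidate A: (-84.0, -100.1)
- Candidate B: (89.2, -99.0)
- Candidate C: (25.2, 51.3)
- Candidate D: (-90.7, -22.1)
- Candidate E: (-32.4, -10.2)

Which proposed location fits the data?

Candidate A

For each candidate, compare |candidate − station| to the reported distance:
Candidate A: residuals HLID 0.0, COR 0.0, OCWA 0.0 → max 0.0 km
Candidate B: residuals HLID 42.9, COR 2.3, OCWA 152.5 → max 152.5 km
Candidate C: residuals HLID 21.7, COR 156.9, OCWA 186.6 → max 186.6 km
Candidate D: residuals HLID 19.0, COR 60.6, OCWA 66.5 → max 66.5 km
Candidate E: residuals HLID 19.7, COR 103.1, OCWA 103.0 → max 103.1 km
Only Candidate A has all residuals ≈ 0.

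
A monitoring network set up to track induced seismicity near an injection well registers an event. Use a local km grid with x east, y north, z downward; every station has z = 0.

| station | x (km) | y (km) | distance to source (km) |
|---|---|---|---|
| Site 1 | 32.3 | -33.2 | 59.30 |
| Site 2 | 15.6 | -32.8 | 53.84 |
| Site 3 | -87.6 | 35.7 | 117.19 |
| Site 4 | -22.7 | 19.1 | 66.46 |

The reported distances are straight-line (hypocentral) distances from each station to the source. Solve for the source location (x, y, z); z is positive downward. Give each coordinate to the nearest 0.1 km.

(5.9, -14.5, 49.7)

Each station gives a sphere (x−x_i)² + (y−y_i)² + z² = d_i² (stations at z=0).
Subtracting the Site 1 sphere from Site 2 and Site 3: z² cancels, leaving linear equations in x and y:
-33.4 x + 0.8 y = -208.59
-239.8 x + 137.8 y = -3414.29
Solving: x ≈ 5.897, y ≈ -14.514 km (keep extra digits for the depth step; rounded: 5.9, -14.5).
Then from the Site 1 sphere: z² = 59.30² − (x − 32.3)² − (y + 33.2)² with x = 5.897, y = -14.514, so z ≈ 49.701 ≈ 49.7 km.
Check against Site 4 (with the unrounded solution): distance 66.47 ≈ 66.46 km. ✓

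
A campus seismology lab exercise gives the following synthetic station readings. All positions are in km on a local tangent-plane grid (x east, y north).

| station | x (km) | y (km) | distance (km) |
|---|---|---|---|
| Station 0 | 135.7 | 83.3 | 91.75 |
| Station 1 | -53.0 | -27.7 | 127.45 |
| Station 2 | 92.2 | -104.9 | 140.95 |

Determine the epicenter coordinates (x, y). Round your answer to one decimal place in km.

(59.5, 32.2)

Circle about each station: (x − 135.7)² + (y − 83.3)² = 91.75²; (x + 53.0)² + (y + 27.7)² = 127.45²; (x − 92.2)² + (y + 104.9)² = 140.95².
Subtracting the Station 0 equation from the Station 1 and Station 2 equations removes the quadratic terms:
-377.4 x − 222.0 y = -29602.53
-87.0 x − 376.4 y = -17297.37
Solving the 2×2 system: x ≈ 59.5, y ≈ 32.2 km.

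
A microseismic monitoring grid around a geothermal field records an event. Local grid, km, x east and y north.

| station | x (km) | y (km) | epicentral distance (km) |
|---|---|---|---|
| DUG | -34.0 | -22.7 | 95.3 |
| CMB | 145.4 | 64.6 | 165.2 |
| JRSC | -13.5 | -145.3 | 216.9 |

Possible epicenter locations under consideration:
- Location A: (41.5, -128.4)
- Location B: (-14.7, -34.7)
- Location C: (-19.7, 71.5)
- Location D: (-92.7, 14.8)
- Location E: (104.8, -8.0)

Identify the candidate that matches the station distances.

Location C

For each candidate, compare |candidate − station| to the reported distance:
Location A: residuals DUG 34.6, CMB 54.0, JRSC 159.4 → max 159.4 km
Location B: residuals DUG 72.6, CMB 23.2, JRSC 106.3 → max 106.3 km
Location C: residuals DUG 0.0, CMB 0.0, JRSC 0.0 → max 0.0 km
Location D: residuals DUG 25.6, CMB 78.1, JRSC 38.3 → max 78.1 km
Location E: residuals DUG 44.3, CMB 82.0, JRSC 35.7 → max 82.0 km
Only Location C has all residuals ≈ 0.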